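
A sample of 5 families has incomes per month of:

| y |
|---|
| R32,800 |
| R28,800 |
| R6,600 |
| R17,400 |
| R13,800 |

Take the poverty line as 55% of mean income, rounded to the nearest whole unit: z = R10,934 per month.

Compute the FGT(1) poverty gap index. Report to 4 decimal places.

Poor units: R6,600 (q = 1 of N = 5).
Relative gaps: (10934−6600)/10934 = 0.3964.
Sum of shortfalls = 0.396378; P₁ averages over all N: 0.396378 / 5 = 0.0793.

0.0793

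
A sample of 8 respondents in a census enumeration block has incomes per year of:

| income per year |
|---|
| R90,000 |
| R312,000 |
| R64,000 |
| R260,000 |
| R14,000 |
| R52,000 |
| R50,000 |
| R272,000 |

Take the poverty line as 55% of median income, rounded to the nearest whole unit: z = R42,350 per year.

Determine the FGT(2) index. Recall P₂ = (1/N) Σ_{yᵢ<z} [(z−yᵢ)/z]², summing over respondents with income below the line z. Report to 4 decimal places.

Poor units: R14,000 (q = 1 of N = 8).
Normalized shortfalls: (42350−14000)/42350 = 0.6694.
Squared: 0.4481.
Sum = 0.448125; P₂ = 0.448125 / 8 = 0.0560.

0.0560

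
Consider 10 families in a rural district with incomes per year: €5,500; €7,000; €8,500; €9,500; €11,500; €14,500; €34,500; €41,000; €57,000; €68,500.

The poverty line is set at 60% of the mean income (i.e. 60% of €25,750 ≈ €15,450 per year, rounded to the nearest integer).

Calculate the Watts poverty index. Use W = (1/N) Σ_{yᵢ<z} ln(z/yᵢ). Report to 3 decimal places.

Below the line: €5,500, €7,000, €8,500, €9,500, €11,500, €14,500 (q = 6 of N = 10).
ln(z/y) terms: ln(15450/5500) = 1.0329; ln(15450/7000) = 0.7917; ln(15450/8500) = 0.5975; ln(15450/9500) = 0.4863; ln(15450/11500) = 0.2953; ln(15450/14500) = 0.0635.
W = 3.267142 / 10 = 0.327.

0.327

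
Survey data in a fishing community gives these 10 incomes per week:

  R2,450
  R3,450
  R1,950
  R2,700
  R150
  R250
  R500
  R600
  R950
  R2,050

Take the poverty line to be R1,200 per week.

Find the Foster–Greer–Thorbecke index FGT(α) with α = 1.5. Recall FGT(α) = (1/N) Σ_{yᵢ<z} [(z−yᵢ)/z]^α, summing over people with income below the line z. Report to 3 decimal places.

Poor units: R150, R250, R500, R600, R950 (q = 5 of N = 10).
Gap ratios (z−y)/z: (1200−150)/1200 = 0.8750; (1200−250)/1200 = 0.7917; (1200−500)/1200 = 0.5833; (1200−600)/1200 = 0.5000; (1200−950)/1200 = 0.2083.
Raised to α = 1.5: 0.81849; 0.70439; 0.44553; 0.35355; 0.09509.
Sum = 2.417050; FGT(1.5) = 2.417050 / 10 = 0.242.

0.242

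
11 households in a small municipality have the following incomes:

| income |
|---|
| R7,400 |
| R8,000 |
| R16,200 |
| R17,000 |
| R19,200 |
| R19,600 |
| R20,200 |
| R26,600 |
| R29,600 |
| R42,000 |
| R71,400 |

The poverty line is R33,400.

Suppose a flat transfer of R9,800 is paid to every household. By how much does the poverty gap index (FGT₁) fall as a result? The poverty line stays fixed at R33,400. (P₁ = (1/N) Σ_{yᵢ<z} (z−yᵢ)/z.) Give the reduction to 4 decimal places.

Before: below the line — R7,400, R8,000, R16,200, R17,000, R19,200, R19,600, R20,200, R26,600, R29,600; poverty gap index (FGT₁) = 0.372346.
After the R9,800 transfer: below the line — R17,200, R17,800, R26,000, R26,800, R29,000, R29,400, R30,000; poverty gap index (FGT₁) = 0.156777.
Reduction = 0.372346 − 0.156777 = 0.2156.

0.2156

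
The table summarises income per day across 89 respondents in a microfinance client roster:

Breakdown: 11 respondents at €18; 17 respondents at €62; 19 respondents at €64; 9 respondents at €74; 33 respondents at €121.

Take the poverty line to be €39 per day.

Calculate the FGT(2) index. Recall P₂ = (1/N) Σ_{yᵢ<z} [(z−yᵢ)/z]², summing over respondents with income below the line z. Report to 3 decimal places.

Incomes under z: 11×€18 (q = 11 of N = 89).
Normalized shortfalls: (39−18)/39 = 0.5385 (×11).
Squared: 0.2899 (×11).
Sum = 3.189349; P₂ = 3.189349 / 89 = 0.036.

0.036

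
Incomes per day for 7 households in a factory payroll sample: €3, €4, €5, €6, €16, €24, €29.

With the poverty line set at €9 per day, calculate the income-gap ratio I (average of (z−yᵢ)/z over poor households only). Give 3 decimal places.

Poor units: €3, €4, €5, €6 (q = 4 of N = 7).
Relative gaps: 0.6667, 0.5556, 0.4444, 0.3333; sum = 2.000000.
I averages over the q = 4 poor units only: 2.000000 / 4 = 0.500.

0.500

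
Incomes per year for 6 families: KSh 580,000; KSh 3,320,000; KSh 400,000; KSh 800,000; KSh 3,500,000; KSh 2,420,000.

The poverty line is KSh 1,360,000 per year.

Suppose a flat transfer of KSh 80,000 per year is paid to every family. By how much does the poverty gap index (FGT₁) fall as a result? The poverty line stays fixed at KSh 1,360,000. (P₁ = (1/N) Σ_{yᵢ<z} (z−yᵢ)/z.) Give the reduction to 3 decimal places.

0.029

Before: below the line — KSh 400,000, KSh 580,000, KSh 800,000; poverty gap index (FGT₁) = 0.28186.
After the KSh 80,000 transfer: below the line — KSh 480,000, KSh 660,000, KSh 880,000; poverty gap index (FGT₁) = 0.25245.
Reduction = 0.28186 − 0.25245 = 0.029.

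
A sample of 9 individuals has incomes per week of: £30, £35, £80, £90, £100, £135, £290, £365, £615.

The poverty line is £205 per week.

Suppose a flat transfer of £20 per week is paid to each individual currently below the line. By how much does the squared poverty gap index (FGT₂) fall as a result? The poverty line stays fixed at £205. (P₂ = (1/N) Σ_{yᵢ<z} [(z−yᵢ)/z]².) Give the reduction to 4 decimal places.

0.0740

Before: below the line — £30, £35, £80, £90, £100, £135; squared poverty gap index (FGT₂) = 0.275762.
After the £20 transfer: below the line — £50, £55, £100, £110, £120, £155; squared poverty gap index (FGT₂) = 0.201732.
Reduction = 0.275762 − 0.201732 = 0.0740.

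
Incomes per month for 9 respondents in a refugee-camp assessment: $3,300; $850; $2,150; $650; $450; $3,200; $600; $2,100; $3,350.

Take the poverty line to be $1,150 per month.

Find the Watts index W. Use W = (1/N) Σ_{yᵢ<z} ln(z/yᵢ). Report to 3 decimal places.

Incomes under z: $450, $600, $650, $850 (q = 4 of N = 9).
ln(z/y) terms: ln(1150/450) = 0.9383; ln(1150/600) = 0.6506; ln(1150/650) = 0.5705; ln(1150/850) = 0.3023.
W = 2.461683 / 9 = 0.274.

0.274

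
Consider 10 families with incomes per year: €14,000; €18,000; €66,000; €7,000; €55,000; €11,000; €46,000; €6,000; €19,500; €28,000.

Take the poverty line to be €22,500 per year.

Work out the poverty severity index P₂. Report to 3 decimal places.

Below the line: €6,000, €7,000, €11,000, €14,000, €18,000, €19,500 (q = 6 of N = 10).
Normalized shortfalls: (22500−6000)/22500 = 0.7333; (22500−7000)/22500 = 0.6889; (22500−11000)/22500 = 0.5111; (22500−14000)/22500 = 0.3778; (22500−18000)/22500 = 0.2000; (22500−19500)/22500 = 0.1333.
Squared: 0.5378; 0.4746; 0.2612; 0.1427; 0.0400; 0.0178.
Sum = 1.474074; P₂ = 1.474074 / 10 = 0.147.

0.147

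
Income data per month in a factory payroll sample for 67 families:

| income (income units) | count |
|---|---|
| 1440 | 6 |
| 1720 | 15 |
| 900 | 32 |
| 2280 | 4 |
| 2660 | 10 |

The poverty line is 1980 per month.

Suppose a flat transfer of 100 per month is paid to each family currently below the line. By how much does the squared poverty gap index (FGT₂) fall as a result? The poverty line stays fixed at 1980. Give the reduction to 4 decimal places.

0.0297

Before: below the line — 32×900, 6×1440, 15×1720; squared poverty gap index (FGT₂) = 0.152621.
After the 100 transfer: below the line — 32×1000, 6×1540, 15×1820; squared poverty gap index (FGT₂) = 0.122887.
Reduction = 0.152621 − 0.122887 = 0.0297.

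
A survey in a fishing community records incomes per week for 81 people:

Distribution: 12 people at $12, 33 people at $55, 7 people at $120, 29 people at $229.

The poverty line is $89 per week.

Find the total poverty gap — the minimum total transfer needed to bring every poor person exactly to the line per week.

Incomes under z: 12×$12, 33×$55 (q = 45 of N = 81).
Individual gaps: 12×(89−12) = 924; 33×(89−55) = 1122.
Aggregate gap = $2,046.

$2,046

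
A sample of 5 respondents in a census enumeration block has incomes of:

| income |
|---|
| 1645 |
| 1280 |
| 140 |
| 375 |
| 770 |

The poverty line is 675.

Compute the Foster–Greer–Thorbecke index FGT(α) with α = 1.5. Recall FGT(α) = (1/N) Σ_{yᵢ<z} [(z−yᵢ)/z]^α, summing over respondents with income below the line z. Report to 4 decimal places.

0.2004

Poor units: 140, 375 (q = 2 of N = 5).
Normalized shortfalls: (675−140)/675 = 0.7926; (675−375)/675 = 0.4444.
Raised to α = 1.5: 0.70563; 0.29630.
Sum = 1.001923; FGT(1.5) = 1.001923 / 5 = 0.2004.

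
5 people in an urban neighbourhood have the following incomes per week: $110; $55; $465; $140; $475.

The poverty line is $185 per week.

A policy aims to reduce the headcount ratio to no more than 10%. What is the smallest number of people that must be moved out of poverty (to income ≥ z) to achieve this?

3

Currently q = 3 of N = 5 are below the line (H = 0.600).
A headcount ratio of at most 10% allows at most ⌊0.10 × 5⌋ = 0 poor people.
So at least 3 − 0 = 3 must be lifted.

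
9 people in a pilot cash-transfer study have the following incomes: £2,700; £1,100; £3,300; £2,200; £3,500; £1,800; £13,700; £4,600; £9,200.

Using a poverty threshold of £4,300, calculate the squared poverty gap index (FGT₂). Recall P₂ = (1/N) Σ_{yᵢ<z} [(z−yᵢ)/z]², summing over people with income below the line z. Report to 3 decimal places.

Poor units: £1,100, £1,800, £2,200, £2,700, £3,300, £3,500 (q = 6 of N = 9).
Shortfall ratios: (4300−1100)/4300 = 0.7442; (4300−1800)/4300 = 0.5814; (4300−2200)/4300 = 0.4884; (4300−2700)/4300 = 0.3721; (4300−3300)/4300 = 0.2326; (4300−3500)/4300 = 0.1860.
Squared: 0.5538; 0.3380; 0.2385; 0.1385; 0.0541; 0.0346.
Sum = 1.357491; P₂ = 1.357491 / 9 = 0.151.

0.151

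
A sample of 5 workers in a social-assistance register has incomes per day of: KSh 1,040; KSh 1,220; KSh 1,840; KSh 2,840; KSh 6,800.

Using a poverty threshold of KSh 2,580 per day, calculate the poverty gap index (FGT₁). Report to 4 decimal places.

0.2822

Below z: KSh 1,040, KSh 1,220, KSh 1,840 (q = 3 of N = 5).
Gap ratios (z−y)/z: (2580−1040)/2580 = 0.5969; (2580−1220)/2580 = 0.5271; (2580−1840)/2580 = 0.2868.
Σ = 1.410853. Dividing by the full population N = 5 gives P₁ = 0.2822.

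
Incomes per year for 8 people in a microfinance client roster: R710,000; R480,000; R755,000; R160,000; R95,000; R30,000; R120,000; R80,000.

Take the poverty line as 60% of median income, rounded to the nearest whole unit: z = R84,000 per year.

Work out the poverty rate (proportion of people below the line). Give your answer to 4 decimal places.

2 of the 8 people have income below R84,000.
H = 2/8 = 0.2500.

0.2500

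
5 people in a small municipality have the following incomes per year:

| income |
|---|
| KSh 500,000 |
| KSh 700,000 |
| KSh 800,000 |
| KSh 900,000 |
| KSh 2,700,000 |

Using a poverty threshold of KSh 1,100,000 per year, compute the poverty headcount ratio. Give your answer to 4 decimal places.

0.8000

4 of the 5 people have income below KSh 1,100,000.
H = 4/5 = 0.8000.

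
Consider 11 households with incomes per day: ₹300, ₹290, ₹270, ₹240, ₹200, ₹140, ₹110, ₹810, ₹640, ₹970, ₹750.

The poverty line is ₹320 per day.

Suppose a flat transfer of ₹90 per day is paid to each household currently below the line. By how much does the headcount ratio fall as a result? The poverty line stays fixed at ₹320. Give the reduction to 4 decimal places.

0.3636

Before: below the line — ₹110, ₹140, ₹200, ₹240, ₹270, ₹290, ₹300; headcount ratio = 0.636364.
After the ₹90 transfer: below the line — ₹200, ₹230, ₹290; headcount ratio = 0.272727.
Reduction = 0.636364 − 0.272727 = 0.3636.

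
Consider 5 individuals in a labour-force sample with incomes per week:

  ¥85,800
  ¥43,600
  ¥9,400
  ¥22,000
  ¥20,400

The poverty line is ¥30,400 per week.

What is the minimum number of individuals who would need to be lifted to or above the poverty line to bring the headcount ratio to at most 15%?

Currently q = 3 of N = 5 are below the line (H = 0.600).
A headcount ratio of at most 15% allows at most ⌊0.15 × 5⌋ = 0 poor individuals.
So at least 3 − 0 = 3 must be lifted.

3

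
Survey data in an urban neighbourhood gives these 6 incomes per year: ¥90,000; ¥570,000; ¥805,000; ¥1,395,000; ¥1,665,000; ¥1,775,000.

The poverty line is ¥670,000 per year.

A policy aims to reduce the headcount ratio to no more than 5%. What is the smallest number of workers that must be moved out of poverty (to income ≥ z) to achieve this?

2

2 of the 6 workers are poor, so H = 2/6 = 0.333.
A headcount ratio of at most 5% allows at most ⌊0.05 × 6⌋ = 0 poor workers.
So at least 2 − 0 = 2 must be lifted.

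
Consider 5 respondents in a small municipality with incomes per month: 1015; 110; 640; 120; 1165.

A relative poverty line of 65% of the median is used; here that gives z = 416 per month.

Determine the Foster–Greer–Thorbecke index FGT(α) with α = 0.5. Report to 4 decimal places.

Below the line: 110, 120 (q = 2 of N = 5).
Gap ratios (z−y)/z: (416−110)/416 = 0.7356; (416−120)/416 = 0.7115.
Raised to α = 0.5: 0.85766; 0.84353.
Sum = 1.701185; FGT(0.5) = 1.701185 / 5 = 0.3402.

0.3402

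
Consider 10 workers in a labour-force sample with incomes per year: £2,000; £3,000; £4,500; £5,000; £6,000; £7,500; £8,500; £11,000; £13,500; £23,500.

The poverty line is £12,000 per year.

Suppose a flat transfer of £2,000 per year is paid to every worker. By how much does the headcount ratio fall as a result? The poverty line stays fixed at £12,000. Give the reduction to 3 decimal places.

Before: below the line — £2,000, £3,000, £4,500, £5,000, £6,000, £7,500, £8,500, £11,000; headcount ratio = 0.80000.
After the £2,000 transfer: below the line — £4,000, £5,000, £6,500, £7,000, £8,000, £9,500, £10,500; headcount ratio = 0.70000.
Reduction = 0.80000 − 0.70000 = 0.100.

0.100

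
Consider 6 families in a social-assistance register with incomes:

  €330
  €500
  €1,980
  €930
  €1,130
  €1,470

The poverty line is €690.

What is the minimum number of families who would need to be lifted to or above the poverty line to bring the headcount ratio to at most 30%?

Currently q = 2 of N = 6 are below the line (H = 0.333).
A headcount ratio of at most 30% allows at most ⌊0.30 × 6⌋ = 1 poor families.
So at least 2 − 1 = 1 must be lifted.

1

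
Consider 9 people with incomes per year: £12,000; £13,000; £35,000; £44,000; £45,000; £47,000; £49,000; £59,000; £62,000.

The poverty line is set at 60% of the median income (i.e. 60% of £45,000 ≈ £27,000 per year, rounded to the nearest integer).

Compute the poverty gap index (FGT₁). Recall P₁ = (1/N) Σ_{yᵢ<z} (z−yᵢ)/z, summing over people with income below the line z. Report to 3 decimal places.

0.119

Below z: £12,000, £13,000 (q = 2 of N = 9).
Shortfall ratios: (27000−12000)/27000 = 0.5556; (27000−13000)/27000 = 0.5185.
Sum of shortfalls = 1.074074; P₁ averages over all N: 1.074074 / 9 = 0.119.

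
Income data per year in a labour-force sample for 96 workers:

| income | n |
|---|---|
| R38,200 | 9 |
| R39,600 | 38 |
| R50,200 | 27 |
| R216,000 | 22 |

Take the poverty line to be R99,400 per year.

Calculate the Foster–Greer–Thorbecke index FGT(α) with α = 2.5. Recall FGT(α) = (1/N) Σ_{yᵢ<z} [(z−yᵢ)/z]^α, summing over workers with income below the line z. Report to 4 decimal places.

0.1875

Below z: 9×R38,200, 38×R39,600, 27×R50,200 (q = 74 of N = 96).
Gap ratios (z−y)/z: (99400−38200)/99400 = 0.6157 (×9); (99400−39600)/99400 = 0.6016 (×38); (99400−50200)/99400 = 0.4950 (×27).
Raised to α = 2.5: 0.29745 (×9); 0.28073 (×38); 0.17236 (×27).
Sum = 17.998567; FGT(2.5) = 17.998567 / 96 = 0.1875.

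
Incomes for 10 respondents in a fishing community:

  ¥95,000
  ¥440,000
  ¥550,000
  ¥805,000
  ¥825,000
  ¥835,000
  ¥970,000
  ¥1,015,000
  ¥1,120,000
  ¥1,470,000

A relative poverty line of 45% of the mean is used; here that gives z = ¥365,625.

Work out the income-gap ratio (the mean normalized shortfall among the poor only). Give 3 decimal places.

Poor units: ¥95,000 (q = 1 of N = 10).
Shortfall ratios (z−y)/z: 0.7402; sum = 0.740171.
I averages over the q = 1 poor units only: 0.740171 / 1 = 0.740.

0.740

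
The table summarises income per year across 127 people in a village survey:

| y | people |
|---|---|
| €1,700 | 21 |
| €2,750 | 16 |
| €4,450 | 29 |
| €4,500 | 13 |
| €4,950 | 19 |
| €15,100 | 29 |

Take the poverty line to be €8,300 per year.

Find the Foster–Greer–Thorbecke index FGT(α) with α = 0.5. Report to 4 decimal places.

0.5703

Incomes under z: 21×€1,700, 16×€2,750, 29×€4,450, 13×€4,500, 19×€4,950 (q = 98 of N = 127).
Shortfall ratios: (8300−1700)/8300 = 0.7952 (×21); (8300−2750)/8300 = 0.6687 (×16); (8300−4450)/8300 = 0.4639 (×29); (8300−4500)/8300 = 0.4578 (×13); (8300−4950)/8300 = 0.4036 (×19).
Raised to α = 0.5: 0.89173 (×21); 0.81773 (×16); 0.68107 (×29); 0.67663 (×13); 0.63531 (×19).
Sum = 72.427971; FGT(0.5) = 72.427971 / 127 = 0.5703.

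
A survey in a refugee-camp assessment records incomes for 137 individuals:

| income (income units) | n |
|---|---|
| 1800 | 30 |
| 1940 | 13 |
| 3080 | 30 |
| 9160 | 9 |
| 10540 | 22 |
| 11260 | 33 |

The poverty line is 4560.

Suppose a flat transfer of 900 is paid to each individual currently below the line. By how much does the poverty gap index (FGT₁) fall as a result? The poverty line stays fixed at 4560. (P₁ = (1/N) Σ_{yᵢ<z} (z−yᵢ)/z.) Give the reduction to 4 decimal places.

0.1052

Before: below the line — 30×1800, 13×1940, 30×3080; poverty gap index (FGT₁) = 0.258132.
After the 900 transfer: below the line — 30×2700, 13×2840, 30×3980; poverty gap index (FGT₁) = 0.152965.
Reduction = 0.258132 − 0.152965 = 0.1052.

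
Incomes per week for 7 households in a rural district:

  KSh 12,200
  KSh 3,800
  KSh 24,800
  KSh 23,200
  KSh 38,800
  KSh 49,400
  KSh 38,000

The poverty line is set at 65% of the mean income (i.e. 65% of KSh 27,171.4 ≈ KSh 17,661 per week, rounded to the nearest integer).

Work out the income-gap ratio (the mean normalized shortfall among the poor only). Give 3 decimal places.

Incomes under z: KSh 3,800, KSh 12,200 (q = 2 of N = 7).
Shortfall ratios (z−y)/z: 0.7848, 0.3092; sum = 1.094049.
I averages over the q = 2 poor units only: 1.094049 / 2 = 0.547.

0.547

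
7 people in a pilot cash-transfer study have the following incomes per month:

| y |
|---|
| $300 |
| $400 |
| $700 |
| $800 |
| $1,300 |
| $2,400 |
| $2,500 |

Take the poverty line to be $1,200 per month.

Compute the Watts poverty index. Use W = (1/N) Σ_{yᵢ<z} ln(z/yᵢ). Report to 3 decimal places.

0.490

Poor units: $300, $400, $700, $800 (q = 4 of N = 7).
Log gaps: ln(1200/300) = 1.3863; ln(1200/400) = 1.0986; ln(1200/700) = 0.5390; ln(1200/800) = 0.4055.
W = 3.429368 / 7 = 0.490.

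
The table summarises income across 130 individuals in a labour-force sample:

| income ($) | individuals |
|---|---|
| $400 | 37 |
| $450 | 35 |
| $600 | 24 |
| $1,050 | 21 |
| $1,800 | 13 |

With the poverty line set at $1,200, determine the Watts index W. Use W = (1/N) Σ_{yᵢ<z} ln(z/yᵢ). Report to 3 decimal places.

Poor units: 37×$400, 35×$450, 24×$600, 21×$1,050 (q = 117 of N = 130).
Log shortfalls: ln(1200/400) = 1.0986 (×37); ln(1200/450) = 0.9808 (×35); ln(1200/600) = 0.6931 (×24); ln(1200/1050) = 0.1335 (×21).
W = 94.417370 / 130 = 0.726.

0.726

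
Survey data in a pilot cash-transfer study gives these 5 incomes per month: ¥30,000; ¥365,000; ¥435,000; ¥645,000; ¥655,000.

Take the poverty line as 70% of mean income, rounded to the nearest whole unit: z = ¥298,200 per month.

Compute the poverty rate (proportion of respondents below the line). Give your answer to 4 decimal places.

1 of the 5 respondents have income below ¥298,200.
H = 1/5 = 0.2000.

0.2000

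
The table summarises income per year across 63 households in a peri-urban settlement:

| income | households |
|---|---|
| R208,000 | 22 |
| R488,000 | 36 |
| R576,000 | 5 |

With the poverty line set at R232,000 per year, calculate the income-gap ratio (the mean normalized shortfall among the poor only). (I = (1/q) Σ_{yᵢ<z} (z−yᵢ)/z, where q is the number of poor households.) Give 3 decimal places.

Poor units: 22×R208,000 (q = 22 of N = 63).
Shortfall ratios (z−y)/z: 0.1034 (×22); sum = 2.275862.
I averages over the q = 22 poor units only: 2.275862 / 22 = 0.103.

0.103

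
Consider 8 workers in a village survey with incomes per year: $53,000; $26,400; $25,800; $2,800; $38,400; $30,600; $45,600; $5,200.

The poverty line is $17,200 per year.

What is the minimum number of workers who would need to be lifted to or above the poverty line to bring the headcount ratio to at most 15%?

1

2 of the 8 workers are poor, so H = 2/8 = 0.250.
A headcount ratio of at most 15% allows at most ⌊0.15 × 8⌋ = 1 poor workers.
So at least 2 − 1 = 1 must be lifted.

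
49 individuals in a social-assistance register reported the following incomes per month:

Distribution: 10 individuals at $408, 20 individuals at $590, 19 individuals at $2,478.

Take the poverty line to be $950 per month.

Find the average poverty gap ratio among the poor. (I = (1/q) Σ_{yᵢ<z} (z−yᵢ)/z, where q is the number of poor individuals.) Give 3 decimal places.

0.443

Below z: 10×$408, 20×$590 (q = 30 of N = 49).
Relative gaps: 0.5705 (×10), 0.3789 (×20); sum = 13.284211.
The income-gap ratio divides by q (the poor only): 13.284211 / 30 = 0.443.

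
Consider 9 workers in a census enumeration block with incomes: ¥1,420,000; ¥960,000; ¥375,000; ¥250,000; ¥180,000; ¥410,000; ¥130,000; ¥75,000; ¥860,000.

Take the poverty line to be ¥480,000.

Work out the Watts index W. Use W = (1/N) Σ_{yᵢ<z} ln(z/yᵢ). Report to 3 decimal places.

0.578

Below the line: ¥75,000, ¥130,000, ¥180,000, ¥250,000, ¥375,000, ¥410,000 (q = 6 of N = 9).
Log shortfalls: ln(480000/75000) = 1.8563; ln(480000/130000) = 1.3063; ln(480000/180000) = 0.9808; ln(480000/250000) = 0.6523; ln(480000/375000) = 0.2469; ln(480000/410000) = 0.1576.
W = 5.200193 / 9 = 0.578.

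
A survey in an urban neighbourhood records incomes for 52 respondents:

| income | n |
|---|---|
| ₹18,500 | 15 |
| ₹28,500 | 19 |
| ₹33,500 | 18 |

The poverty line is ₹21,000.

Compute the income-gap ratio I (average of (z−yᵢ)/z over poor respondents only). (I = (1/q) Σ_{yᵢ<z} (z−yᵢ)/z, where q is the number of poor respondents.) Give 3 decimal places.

0.119

Poor units: 15×₹18,500 (q = 15 of N = 52).
Shortfall ratios (z−y)/z: 0.1190 (×15); sum = 1.785714.
I averages over the q = 15 poor units only: 1.785714 / 15 = 0.119.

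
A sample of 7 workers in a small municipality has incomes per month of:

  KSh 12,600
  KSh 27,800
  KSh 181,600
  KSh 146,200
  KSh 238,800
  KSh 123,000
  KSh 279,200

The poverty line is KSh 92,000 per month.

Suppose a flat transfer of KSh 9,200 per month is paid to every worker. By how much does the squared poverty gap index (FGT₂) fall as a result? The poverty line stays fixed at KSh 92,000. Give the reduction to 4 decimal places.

Before: below the line — KSh 12,600, KSh 27,800; squared poverty gap index (FGT₂) = 0.175972.
After the KSh 9,200 transfer: below the line — KSh 21,800, KSh 37,000; squared poverty gap index (FGT₂) = 0.134233.
Reduction = 0.175972 − 0.134233 = 0.0417.

0.0417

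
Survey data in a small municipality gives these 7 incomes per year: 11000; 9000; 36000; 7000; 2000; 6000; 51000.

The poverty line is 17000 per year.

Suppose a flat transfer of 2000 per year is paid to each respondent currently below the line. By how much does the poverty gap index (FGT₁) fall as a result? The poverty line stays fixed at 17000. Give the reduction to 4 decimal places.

Before: below the line — 2000, 6000, 7000, 9000, 11000; poverty gap index (FGT₁) = 0.420168.
After the 2000 transfer: below the line — 4000, 8000, 9000, 11000, 13000; poverty gap index (FGT₁) = 0.336134.
Reduction = 0.420168 − 0.336134 = 0.0840.

0.0840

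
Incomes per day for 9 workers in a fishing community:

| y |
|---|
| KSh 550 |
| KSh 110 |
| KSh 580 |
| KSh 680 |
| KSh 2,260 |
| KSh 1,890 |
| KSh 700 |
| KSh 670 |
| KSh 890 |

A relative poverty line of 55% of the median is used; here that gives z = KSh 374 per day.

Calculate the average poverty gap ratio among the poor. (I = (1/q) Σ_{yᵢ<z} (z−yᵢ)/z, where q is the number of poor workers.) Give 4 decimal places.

0.7059

Below z: KSh 110 (q = 1 of N = 9).
Shortfall ratios (z−y)/z: 0.7059; sum = 0.705882.
I averages over the q = 1 poor units only: 0.705882 / 1 = 0.7059.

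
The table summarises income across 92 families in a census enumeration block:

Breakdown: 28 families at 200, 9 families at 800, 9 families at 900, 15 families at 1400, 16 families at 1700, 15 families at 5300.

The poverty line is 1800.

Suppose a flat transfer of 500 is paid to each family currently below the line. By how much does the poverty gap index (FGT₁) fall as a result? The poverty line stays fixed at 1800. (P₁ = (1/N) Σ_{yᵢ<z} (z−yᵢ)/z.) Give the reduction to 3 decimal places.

0.185

Before: below the line — 28×200, 9×800, 9×900, 15×1400, 16×1700; poverty gap index (FGT₁) = 0.41969.
After the 500 transfer: below the line — 28×700, 9×1300, 9×1400; poverty gap index (FGT₁) = 0.23490.
Reduction = 0.41969 − 0.23490 = 0.185.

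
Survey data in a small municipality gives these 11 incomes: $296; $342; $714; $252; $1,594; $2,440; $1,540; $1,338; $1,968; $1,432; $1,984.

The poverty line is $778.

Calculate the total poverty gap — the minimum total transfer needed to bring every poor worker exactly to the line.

$1,508

Incomes under z: $252, $296, $342, $714 (q = 4 of N = 11).
Individual gaps: 778−252 = 526; 778−296 = 482; 778−342 = 436; 778−714 = 64.
Aggregate gap = $1,508.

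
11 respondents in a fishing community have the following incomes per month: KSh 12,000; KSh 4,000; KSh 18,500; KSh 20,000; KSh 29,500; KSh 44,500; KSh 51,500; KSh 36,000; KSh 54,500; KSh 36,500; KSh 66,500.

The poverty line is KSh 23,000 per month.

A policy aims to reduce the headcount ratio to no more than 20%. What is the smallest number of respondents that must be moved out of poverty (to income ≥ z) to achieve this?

4 of the 11 respondents are poor, so H = 4/11 = 0.364.
A headcount ratio of at most 20% allows at most ⌊0.20 × 11⌋ = 2 poor respondents.
So at least 4 − 2 = 2 must be lifted.

2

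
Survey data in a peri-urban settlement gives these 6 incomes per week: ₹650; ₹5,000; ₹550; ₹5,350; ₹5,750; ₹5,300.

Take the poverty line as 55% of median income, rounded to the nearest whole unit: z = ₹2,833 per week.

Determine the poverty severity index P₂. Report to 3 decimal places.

0.207

Below z: ₹550, ₹650 (q = 2 of N = 6).
Shortfall ratios: (2833−550)/2833 = 0.8059; (2833−650)/2833 = 0.7706.
Squared: 0.6494; 0.5938.
Sum = 1.243174; P₂ = 1.243174 / 6 = 0.207.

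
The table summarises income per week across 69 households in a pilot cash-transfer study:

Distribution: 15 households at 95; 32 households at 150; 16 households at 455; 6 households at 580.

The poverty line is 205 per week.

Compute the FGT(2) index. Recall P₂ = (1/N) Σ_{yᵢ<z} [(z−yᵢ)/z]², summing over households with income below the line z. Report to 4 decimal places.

Incomes under z: 15×95, 32×150 (q = 47 of N = 69).
Relative gaps: (205−95)/205 = 0.5366 (×15); (205−150)/205 = 0.2683 (×32).
Squared: 0.2879 (×15); 0.0720 (×32).
Sum = 6.622249; P₂ = 6.622249 / 69 = 0.0960.

0.0960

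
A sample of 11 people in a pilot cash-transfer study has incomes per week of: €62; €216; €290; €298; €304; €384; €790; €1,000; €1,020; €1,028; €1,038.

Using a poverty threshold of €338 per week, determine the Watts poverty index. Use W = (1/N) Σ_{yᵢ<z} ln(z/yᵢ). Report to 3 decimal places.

Poor units: €62, €216, €290, €298, €304 (q = 5 of N = 11).
Log gaps: ln(338/62) = 1.6959; ln(338/216) = 0.4478; ln(338/290) = 0.1532; ln(338/298) = 0.1260; ln(338/304) = 0.1060.
W = 2.528815 / 11 = 0.230.

0.230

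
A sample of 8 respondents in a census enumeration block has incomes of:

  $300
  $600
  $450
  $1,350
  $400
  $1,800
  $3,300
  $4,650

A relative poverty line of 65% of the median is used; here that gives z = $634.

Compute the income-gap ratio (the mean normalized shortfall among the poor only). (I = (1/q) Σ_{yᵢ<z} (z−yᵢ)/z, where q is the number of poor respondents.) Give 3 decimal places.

0.310

Poor units: $300, $400, $450, $600 (q = 4 of N = 8).
Relative gaps: 0.5268, 0.3691, 0.2902, 0.0536; sum = 1.239748.
The income-gap ratio divides by q (the poor only): 1.239748 / 4 = 0.310.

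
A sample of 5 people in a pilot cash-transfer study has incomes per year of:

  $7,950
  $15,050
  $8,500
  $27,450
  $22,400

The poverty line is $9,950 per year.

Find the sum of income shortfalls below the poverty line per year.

Poor units: $7,950, $8,500 (q = 2 of N = 5).
Individual gaps: 9950−7950 = 2000; 9950−8500 = 1450.
Aggregate gap = $3,450.

$3,450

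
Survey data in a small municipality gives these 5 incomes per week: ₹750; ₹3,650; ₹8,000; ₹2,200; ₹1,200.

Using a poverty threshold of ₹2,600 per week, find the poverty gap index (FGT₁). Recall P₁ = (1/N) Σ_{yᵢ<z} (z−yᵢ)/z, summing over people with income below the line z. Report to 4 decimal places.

0.2808

Below z: ₹750, ₹1,200, ₹2,200 (q = 3 of N = 5).
Shortfall ratios: (2600−750)/2600 = 0.7115; (2600−1200)/2600 = 0.5385; (2600−2200)/2600 = 0.1538.
Sum of shortfalls = 1.403846; P₁ averages over all N: 1.403846 / 5 = 0.2808.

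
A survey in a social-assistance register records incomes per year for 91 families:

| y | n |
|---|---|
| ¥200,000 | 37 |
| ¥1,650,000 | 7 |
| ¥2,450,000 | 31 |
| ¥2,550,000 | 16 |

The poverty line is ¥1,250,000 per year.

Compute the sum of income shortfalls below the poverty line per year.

Poor units: 37×¥200,000 (q = 37 of N = 91).
Individual gaps: 37×(1250000−200000) = 38850000.
Aggregate gap = ¥38,850,000.

¥38,850,000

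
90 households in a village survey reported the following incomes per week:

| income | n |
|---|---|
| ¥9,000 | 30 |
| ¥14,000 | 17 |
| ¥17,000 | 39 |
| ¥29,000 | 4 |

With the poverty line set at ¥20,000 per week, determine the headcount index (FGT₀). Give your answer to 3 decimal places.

0.956

86 of the 90 households have income below ¥20,000.
H = 86/90 = 0.956.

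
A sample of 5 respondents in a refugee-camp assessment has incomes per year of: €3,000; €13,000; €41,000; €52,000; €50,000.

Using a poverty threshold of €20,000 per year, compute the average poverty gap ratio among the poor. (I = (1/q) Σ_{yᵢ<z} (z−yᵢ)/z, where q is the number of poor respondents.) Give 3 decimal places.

0.600

Below the line: €3,000, €13,000 (q = 2 of N = 5).
Shortfall ratios (z−y)/z: 0.8500, 0.3500; sum = 1.200000.
The income-gap ratio divides by q (the poor only): 1.200000 / 2 = 0.600.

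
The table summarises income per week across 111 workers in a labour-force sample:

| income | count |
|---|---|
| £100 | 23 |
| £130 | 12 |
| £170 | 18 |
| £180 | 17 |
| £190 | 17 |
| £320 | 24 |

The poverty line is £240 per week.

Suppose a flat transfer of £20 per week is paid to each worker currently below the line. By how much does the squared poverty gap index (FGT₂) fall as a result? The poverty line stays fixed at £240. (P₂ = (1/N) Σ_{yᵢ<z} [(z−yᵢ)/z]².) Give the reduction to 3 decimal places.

Before: below the line — 23×£100, 12×£130, 18×£170, 17×£180, 17×£190; squared poverty gap index (FGT₂) = 0.12323.
After the £20 transfer: below the line — 23×£120, 12×£150, 18×£190, 17×£200, 17×£210; squared poverty gap index (FGT₂) = 0.08069.
Reduction = 0.12323 − 0.08069 = 0.043.

0.043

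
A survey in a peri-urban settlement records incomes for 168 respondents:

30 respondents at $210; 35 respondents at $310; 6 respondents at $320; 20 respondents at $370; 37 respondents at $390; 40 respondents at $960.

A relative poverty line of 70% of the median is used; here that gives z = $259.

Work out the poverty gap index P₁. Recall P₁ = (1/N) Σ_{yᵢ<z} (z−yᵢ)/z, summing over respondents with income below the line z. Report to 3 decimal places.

Incomes under z: 30×$210 (q = 30 of N = 168).
Shortfall ratios: (259−210)/259 = 0.1892 (×30).
Sum of shortfalls = 5.675676; P₁ averages over all N: 5.675676 / 168 = 0.034.

0.034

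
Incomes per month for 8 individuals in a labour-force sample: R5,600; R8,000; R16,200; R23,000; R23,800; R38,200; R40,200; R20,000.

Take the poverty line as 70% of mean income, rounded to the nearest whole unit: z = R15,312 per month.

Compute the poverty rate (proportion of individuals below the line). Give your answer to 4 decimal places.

0.2500

2 of the 8 individuals have income below R15,312.
H = 2/8 = 0.2500.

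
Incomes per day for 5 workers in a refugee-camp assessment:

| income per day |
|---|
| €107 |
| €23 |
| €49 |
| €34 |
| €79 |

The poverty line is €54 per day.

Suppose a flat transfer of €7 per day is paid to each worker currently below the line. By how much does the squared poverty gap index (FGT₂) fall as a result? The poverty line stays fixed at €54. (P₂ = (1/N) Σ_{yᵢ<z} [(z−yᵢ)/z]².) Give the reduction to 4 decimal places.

Before: below the line — €23, €34, €49; squared poverty gap index (FGT₂) = 0.095062.
After the €7 transfer: below the line — €30, €41; squared poverty gap index (FGT₂) = 0.051097.
Reduction = 0.095062 − 0.051097 = 0.0440.

0.0440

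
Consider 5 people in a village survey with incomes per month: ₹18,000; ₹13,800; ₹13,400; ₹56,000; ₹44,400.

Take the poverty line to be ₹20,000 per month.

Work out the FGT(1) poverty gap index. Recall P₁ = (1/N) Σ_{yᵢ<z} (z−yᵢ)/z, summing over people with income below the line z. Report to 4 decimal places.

0.1480

Incomes under z: ₹13,400, ₹13,800, ₹18,000 (q = 3 of N = 5).
Shortfall ratios: (20000−13400)/20000 = 0.3300; (20000−13800)/20000 = 0.3100; (20000−18000)/20000 = 0.1000.
Sum of shortfalls = 0.740000; P₁ averages over all N: 0.740000 / 5 = 0.1480.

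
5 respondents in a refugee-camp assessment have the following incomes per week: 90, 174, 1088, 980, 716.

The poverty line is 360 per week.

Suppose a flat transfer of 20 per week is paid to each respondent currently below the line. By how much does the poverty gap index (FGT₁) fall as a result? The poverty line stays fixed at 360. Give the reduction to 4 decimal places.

Before: below the line — 90, 174; poverty gap index (FGT₁) = 0.253333.
After the 20 transfer: below the line — 110, 194; poverty gap index (FGT₁) = 0.231111.
Reduction = 0.253333 − 0.231111 = 0.0222.

0.0222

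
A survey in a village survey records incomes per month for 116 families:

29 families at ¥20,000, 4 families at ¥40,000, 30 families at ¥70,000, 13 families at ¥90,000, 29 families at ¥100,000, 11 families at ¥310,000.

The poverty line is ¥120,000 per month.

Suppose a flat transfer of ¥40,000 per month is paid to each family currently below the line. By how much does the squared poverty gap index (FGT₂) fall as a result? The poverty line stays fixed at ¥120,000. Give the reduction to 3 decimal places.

Before: below the line — 29×¥20,000, 4×¥40,000, 30×¥70,000, 13×¥90,000, 29×¥100,000; squared poverty gap index (FGT₂) = 0.24778.
After the ¥40,000 transfer: below the line — 29×¥60,000, 4×¥80,000, 30×¥110,000; squared poverty gap index (FGT₂) = 0.06813.
Reduction = 0.24778 − 0.06813 = 0.180.

0.180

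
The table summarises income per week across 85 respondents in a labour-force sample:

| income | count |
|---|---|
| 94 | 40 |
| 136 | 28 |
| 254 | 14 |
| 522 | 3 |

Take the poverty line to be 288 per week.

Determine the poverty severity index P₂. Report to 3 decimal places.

Poor units: 40×94, 28×136, 14×254 (q = 82 of N = 85).
Relative gaps: (288−94)/288 = 0.6736 (×40); (288−136)/288 = 0.5278 (×28); (288−254)/288 = 0.1181 (×14).
Squared: 0.4538 (×40); 0.2785 (×28); 0.0139 (×14).
Sum = 26.144579; P₂ = 26.144579 / 85 = 0.308.

0.308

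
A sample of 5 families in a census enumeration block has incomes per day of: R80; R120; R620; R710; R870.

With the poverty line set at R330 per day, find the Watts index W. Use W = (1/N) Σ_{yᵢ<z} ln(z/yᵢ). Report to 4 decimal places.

Incomes under z: R80, R120 (q = 2 of N = 5).
Log shortfalls: ln(330/80) = 1.4171; ln(330/120) = 1.0116.
W = 2.428667 / 5 = 0.4857.

0.4857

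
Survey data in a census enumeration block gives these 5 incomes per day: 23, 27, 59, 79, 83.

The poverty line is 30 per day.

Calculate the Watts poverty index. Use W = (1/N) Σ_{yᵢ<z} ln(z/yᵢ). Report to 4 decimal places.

Poor units: 23, 27 (q = 2 of N = 5).
ln(z/y) terms: ln(30/23) = 0.2657; ln(30/27) = 0.1054.
W = 0.371064 / 5 = 0.0742.

0.0742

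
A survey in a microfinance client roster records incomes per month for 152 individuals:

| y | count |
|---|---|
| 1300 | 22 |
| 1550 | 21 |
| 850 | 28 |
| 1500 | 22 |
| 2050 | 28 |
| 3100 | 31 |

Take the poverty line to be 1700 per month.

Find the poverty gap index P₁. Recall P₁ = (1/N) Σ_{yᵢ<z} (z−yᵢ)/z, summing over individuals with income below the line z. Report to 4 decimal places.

0.1554

Poor units: 28×850, 22×1300, 22×1500, 21×1550 (q = 93 of N = 152).
Gap ratios (z−y)/z: (1700−850)/1700 = 0.5000 (×28); (1700−1300)/1700 = 0.2353 (×22); (1700−1500)/1700 = 0.1176 (×22); (1700−1550)/1700 = 0.0882 (×21).
Sum of shortfalls = 23.617647; P₁ averages over all N: 23.617647 / 152 = 0.1554.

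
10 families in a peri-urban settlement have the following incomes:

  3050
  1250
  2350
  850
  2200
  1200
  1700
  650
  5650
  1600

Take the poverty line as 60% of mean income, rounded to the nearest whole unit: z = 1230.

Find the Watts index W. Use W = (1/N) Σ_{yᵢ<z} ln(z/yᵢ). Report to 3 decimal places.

Poor units: 650, 850, 1200 (q = 3 of N = 10).
Log shortfalls: ln(1230/650) = 0.6378; ln(1230/850) = 0.3695; ln(1230/1200) = 0.0247.
W = 1.032023 / 10 = 0.103.

0.103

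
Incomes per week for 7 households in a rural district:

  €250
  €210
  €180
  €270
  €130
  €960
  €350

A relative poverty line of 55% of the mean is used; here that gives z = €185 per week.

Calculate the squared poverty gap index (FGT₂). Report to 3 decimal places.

Incomes under z: €130, €180 (q = 2 of N = 7).
Shortfall ratios: (185−130)/185 = 0.2973; (185−180)/185 = 0.0270.
Squared: 0.0884; 0.0007.
Sum = 0.089116; P₂ = 0.089116 / 7 = 0.013.

0.013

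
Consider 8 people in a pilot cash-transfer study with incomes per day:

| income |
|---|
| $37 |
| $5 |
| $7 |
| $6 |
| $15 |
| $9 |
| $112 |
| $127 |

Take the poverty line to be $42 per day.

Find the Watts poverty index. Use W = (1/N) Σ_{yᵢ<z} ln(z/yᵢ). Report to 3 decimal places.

1.070

Below z: $5, $6, $7, $9, $15, $37 (q = 6 of N = 8).
ln(z/y) terms: ln(42/5) = 2.1282; ln(42/6) = 1.9459; ln(42/7) = 1.7918; ln(42/9) = 1.5404; ln(42/15) = 1.0296; ln(42/37) = 0.1268.
W = 8.562717 / 8 = 1.070.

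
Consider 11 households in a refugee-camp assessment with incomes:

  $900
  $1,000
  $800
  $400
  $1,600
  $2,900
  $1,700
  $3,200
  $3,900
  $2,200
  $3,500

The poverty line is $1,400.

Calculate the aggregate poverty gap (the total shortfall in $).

Below the line: $400, $800, $900, $1,000 (q = 4 of N = 11).
Individual gaps: 1400−400 = 1000; 1400−800 = 600; 1400−900 = 500; 1400−1000 = 400.
Aggregate gap = $2,500.

$2,500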